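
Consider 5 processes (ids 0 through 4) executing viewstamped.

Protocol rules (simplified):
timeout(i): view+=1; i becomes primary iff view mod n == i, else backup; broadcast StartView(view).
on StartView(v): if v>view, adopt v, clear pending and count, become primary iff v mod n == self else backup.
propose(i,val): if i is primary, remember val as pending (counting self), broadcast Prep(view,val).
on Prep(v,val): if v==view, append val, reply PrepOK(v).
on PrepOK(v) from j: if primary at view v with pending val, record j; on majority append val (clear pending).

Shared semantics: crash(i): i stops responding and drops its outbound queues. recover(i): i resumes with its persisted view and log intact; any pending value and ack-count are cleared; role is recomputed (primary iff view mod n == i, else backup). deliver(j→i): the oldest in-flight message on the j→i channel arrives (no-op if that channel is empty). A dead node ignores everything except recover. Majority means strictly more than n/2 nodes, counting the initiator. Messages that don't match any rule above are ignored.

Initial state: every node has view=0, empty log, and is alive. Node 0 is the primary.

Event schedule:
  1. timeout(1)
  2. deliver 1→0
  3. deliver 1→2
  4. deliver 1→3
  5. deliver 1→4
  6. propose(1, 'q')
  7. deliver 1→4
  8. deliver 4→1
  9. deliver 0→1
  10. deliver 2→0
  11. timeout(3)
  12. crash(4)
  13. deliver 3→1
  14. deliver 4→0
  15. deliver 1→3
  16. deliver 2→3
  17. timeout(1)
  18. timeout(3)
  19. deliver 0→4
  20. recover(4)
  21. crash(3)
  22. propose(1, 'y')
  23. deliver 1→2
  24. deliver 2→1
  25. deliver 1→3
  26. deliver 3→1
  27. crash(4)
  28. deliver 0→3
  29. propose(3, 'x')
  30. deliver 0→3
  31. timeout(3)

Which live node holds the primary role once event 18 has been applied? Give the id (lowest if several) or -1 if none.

1. timeout(1):  <1:prim v1 ->
2. deliver 1→0:  <0:back v1 ->
3. deliver 1→2:  <2:back v1 ->
4. deliver 1→3:  <3:back v1 ->
5. deliver 1→4:  <4:back v1 ->
6. propose(1,'q'):  nop
7. deliver 1→4:  <4:back v1 q>
8. deliver 4→1:  nop
9. deliver 0→1:  nop
10. deliver 2→0:  nop
11. timeout(3):  <3:back v2 ->
12. crash(4):  <4:✗back v1 q>
13. deliver 3→1:  <1:back v2 ->
14. deliver 4→0:  nop
15. deliver 1→3:  nop
16. deliver 2→3:  nop
17. timeout(1):  <1:back v3 ->
18. timeout(3):  <3:prim v3 ->

3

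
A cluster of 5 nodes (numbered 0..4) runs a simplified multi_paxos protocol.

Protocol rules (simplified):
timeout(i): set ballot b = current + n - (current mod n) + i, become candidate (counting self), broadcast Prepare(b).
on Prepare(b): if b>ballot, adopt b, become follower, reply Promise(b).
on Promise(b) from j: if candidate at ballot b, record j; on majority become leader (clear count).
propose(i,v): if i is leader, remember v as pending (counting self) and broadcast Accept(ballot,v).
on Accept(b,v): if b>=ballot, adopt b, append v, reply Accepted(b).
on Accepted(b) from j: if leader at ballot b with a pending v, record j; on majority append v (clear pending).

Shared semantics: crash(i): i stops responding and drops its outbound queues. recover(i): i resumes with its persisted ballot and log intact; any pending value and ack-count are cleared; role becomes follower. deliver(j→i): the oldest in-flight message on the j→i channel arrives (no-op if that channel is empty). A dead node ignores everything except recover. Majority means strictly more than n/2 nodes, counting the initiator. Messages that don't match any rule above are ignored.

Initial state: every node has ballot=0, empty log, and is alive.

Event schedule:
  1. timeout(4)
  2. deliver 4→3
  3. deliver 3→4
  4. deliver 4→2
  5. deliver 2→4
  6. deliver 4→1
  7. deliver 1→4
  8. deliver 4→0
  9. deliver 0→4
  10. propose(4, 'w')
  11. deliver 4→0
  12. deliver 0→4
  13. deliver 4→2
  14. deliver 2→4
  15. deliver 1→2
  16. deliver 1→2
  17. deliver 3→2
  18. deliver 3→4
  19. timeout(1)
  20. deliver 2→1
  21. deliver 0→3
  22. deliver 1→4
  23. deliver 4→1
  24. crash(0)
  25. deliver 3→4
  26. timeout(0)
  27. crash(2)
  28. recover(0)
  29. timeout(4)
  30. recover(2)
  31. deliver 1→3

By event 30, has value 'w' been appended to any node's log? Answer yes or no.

1. timeout(4):  <4:cand b9 ->
2. deliver 4→3:  <3:foll b9 ->
3. deliver 3→4:  nop
4. deliver 4→2:  <2:foll b9 ->
5. deliver 2→4:  <4:lead b9 ->
6. deliver 4→1:  <1:foll b9 ->
7. deliver 1→4:  nop
8. deliver 4→0:  <0:foll b9 ->
9. deliver 0→4:  nop
10. propose(4,'w'):  nop
11. deliver 4→0:  <0:foll b9 w>
12. deliver 0→4:  nop
13. deliver 4→2:  <2:foll b9 w>
14. deliver 2→4:  <4:lead b9 w>
15. deliver 1→2:  nop
16. deliver 1→2:  nop
17. deliver 3→2:  nop
18. deliver 3→4:  nop
19. timeout(1):  <1:cand b11 ->
20. deliver 2→1:  nop
21. deliver 0→3:  nop
22. deliver 1→4:  <4:foll b11 w>
23. deliver 4→1:  nop
24. crash(0):  <0:✗foll b9 w>
25. deliver 3→4:  nop
26. timeout(0):  nop
27. crash(2):  <2:✗foll b9 w>
28. recover(0):  <0:foll b9 w>
29. timeout(4):  <4:cand b19 w>
30. recover(2):  <2:foll b9 w>

yes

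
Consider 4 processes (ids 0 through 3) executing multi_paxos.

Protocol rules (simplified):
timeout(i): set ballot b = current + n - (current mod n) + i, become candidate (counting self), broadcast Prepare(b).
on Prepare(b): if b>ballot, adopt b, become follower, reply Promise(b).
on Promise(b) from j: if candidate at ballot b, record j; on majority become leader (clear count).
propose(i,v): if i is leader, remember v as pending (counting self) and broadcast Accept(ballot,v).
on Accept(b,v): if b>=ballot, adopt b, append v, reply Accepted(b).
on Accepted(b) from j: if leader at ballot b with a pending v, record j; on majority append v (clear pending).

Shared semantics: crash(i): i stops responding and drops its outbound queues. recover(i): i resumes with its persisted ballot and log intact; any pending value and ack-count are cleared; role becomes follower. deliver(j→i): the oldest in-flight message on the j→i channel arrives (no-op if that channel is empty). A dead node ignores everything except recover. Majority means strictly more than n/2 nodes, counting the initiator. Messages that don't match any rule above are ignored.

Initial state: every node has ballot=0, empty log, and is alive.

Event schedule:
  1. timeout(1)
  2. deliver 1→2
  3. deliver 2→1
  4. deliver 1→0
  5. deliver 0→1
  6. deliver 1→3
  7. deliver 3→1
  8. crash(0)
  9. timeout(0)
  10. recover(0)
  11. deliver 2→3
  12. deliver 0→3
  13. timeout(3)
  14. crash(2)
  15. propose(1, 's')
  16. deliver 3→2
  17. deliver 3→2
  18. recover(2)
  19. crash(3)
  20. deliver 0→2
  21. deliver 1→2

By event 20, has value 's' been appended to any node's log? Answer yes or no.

step 1 timeout(1): 1={cand,b=5,log=-}
step 2 deliver 1→2: 2={foll,b=5,log=-}
step 3 deliver 2→1: —
step 4 deliver 1→0: 0={foll,b=5,log=-}
step 5 deliver 0→1: 1={lead,b=5,log=-}
step 6 deliver 1→3: 3={foll,b=5,log=-}
step 7 deliver 3→1: —
step 8 crash(0): 0={✗foll,b=5,log=-}
step 9 timeout(0): —
step 10 recover(0): 0={foll,b=5,log=-}
step 11 deliver 2→3: —
step 12 deliver 0→3: —
step 13 timeout(3): 3={cand,b=11,log=-}
step 14 crash(2): 2={✗foll,b=5,log=-}
step 15 propose(1,'s'): —
step 16 deliver 3→2: —
step 17 deliver 3→2: —
step 18 recover(2): 2={foll,b=5,log=-}
step 19 crash(3): 3={✗cand,b=11,log=-}
step 20 deliver 0→2: —

no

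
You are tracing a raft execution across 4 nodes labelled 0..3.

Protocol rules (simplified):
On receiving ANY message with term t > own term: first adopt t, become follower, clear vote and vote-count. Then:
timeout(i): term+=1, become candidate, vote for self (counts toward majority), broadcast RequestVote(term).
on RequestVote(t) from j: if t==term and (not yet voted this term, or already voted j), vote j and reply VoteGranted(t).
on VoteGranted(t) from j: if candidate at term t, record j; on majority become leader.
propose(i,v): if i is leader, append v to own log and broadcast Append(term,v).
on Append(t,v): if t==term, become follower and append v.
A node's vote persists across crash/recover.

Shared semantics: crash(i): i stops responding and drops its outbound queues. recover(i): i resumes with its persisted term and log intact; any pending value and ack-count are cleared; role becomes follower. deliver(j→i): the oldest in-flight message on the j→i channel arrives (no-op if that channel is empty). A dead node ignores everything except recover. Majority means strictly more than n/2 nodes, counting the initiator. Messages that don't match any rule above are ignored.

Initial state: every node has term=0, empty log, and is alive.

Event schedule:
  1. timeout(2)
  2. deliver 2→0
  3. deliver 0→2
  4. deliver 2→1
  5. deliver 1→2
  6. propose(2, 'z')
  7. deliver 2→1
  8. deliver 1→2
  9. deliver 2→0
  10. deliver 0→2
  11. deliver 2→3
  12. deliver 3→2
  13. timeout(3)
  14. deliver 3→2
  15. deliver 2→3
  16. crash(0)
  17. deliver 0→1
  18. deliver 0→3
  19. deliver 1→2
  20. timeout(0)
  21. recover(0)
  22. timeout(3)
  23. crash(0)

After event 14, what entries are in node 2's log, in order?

z

after 1 — timeout(2): n2:cand/t1/[-]
after 2 — deliver 2→0: n0:foll/t1/[-]
after 3 — deliver 0→2: ·
after 4 — deliver 2→1: n1:foll/t1/[-]
after 5 — deliver 1→2: n2:lead/t1/[-]
after 6 — propose(2,'z'): n2:lead/t1/[z]
after 7 — deliver 2→1: n1:foll/t1/[z]
after 8 — deliver 1→2: ·
after 9 — deliver 2→0: n0:foll/t1/[z]
after 10 — deliver 0→2: ·
after 11 — deliver 2→3: n3:foll/t1/[-]
after 12 — deliver 3→2: ·
after 13 — timeout(3): n3:cand/t2/[-]
after 14 — deliver 3→2: n2:foll/t2/[z]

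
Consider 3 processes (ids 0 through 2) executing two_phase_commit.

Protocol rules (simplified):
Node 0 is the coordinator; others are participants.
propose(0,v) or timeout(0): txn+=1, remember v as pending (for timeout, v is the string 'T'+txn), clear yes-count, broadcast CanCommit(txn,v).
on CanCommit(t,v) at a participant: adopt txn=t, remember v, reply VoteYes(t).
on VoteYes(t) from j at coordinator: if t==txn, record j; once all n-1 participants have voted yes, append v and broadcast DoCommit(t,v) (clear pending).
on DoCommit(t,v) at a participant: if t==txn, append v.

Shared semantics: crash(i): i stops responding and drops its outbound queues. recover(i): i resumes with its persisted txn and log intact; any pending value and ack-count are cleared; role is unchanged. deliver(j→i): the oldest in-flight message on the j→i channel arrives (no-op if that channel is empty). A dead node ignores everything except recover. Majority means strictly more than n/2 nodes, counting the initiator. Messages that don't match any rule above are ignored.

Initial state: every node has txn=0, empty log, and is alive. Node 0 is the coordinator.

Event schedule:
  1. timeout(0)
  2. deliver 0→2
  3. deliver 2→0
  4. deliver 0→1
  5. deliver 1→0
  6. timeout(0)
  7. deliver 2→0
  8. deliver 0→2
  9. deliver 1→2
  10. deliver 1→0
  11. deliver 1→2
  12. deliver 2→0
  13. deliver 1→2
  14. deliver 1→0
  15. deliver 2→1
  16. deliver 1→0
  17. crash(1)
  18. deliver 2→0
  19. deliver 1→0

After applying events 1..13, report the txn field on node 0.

e1 timeout(0): 0[coor,t=1,-]
e2 deliver 0→2: 2[part,t=1,-]
e3 deliver 2→0: ·
e4 deliver 0→1: 1[part,t=1,-]
e5 deliver 1→0: 0[coor,t=1,T1]
e6 timeout(0): 0[coor,t=2,T1]
e7 deliver 2→0: ·
e8 deliver 0→2: 2[part,t=1,T1]
e9 deliver 1→2: ·
e10 deliver 1→0: ·
e11 deliver 1→2: ·
e12 deliver 2→0: ·
e13 deliver 1→2: ·

2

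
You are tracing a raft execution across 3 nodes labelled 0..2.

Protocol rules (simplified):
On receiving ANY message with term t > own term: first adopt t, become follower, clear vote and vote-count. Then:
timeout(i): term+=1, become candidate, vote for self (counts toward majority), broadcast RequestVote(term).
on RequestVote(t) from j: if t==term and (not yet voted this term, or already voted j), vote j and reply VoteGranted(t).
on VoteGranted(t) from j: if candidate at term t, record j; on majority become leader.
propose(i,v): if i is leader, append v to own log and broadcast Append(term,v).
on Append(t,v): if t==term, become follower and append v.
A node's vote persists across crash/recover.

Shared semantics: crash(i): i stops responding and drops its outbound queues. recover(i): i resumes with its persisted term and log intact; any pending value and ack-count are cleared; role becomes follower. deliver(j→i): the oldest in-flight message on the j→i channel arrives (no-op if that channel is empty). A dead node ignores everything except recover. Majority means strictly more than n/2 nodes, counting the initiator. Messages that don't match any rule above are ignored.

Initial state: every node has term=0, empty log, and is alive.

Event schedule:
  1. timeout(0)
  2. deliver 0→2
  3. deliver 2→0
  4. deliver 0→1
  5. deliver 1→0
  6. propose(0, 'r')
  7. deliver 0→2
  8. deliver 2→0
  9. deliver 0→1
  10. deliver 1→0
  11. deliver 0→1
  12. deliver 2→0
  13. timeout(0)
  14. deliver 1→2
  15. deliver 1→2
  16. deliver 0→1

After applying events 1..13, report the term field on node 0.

2

1. timeout(0):  <0:cand t1 ->
2. deliver 0→2:  <2:foll t1 ->
3. deliver 2→0:  <0:lead t1 ->
4. deliver 0→1:  <1:foll t1 ->
5. deliver 1→0:  nop
6. propose(0,'r'):  <0:lead t1 r>
7. deliver 0→2:  <2:foll t1 r>
8. deliver 2→0:  nop
9. deliver 0→1:  <1:foll t1 r>
10. deliver 1→0:  nop
11. deliver 0→1:  nop
12. deliver 2→0:  nop
13. timeout(0):  <0:cand t2 r>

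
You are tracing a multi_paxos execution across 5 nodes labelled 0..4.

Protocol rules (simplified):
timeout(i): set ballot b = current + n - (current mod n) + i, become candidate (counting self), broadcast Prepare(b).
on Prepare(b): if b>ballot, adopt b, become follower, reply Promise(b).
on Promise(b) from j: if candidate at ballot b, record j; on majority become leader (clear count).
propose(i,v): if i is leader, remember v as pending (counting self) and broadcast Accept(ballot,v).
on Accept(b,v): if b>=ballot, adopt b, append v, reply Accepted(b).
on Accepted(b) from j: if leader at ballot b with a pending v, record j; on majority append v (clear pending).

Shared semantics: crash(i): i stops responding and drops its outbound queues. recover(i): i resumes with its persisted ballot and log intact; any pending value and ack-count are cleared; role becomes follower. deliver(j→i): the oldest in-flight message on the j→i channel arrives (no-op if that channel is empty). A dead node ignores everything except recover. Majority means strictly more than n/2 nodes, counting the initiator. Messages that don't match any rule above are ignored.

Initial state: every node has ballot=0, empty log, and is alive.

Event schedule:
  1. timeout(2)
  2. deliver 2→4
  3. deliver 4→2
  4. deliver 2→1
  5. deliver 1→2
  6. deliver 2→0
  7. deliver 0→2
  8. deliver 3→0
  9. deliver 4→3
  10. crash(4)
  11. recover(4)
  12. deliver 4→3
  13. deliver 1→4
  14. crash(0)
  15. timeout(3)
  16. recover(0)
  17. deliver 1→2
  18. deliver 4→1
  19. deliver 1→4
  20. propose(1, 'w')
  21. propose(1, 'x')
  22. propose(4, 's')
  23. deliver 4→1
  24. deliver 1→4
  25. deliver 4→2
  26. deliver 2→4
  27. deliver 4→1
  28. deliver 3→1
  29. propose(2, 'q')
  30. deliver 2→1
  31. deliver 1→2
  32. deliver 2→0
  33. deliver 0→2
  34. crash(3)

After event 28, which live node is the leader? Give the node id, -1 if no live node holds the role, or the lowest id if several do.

[1] timeout(2) → N2(cand b7 [-])
[2] deliver 2→4 → N4(foll b7 [-])
[3] deliver 4→2 → ∅
[4] deliver 2→1 → N1(foll b7 [-])
[5] deliver 1→2 → N2(lead b7 [-])
[6] deliver 2→0 → N0(foll b7 [-])
[7] deliver 0→2 → ∅
[8] deliver 3→0 → ∅
[9] deliver 4→3 → ∅
[10] crash(4) → N4(✗foll b7 [-])
[11] recover(4) → N4(foll b7 [-])
[12] deliver 4→3 → ∅
[13] deliver 1→4 → ∅
[14] crash(0) → N0(✗foll b7 [-])
[15] timeout(3) → N3(cand b8 [-])
[16] recover(0) → N0(foll b7 [-])
[17] deliver 1→2 → ∅
[18] deliver 4→1 → ∅
[19] deliver 1→4 → ∅
[20] propose(1,'w') → ∅
[21] propose(1,'x') → ∅
[22] propose(4,'s') → ∅
[23] deliver 4→1 → ∅
[24] deliver 1→4 → ∅
[25] deliver 4→2 → ∅
[26] deliver 2→4 → ∅
[27] deliver 4→1 → ∅
[28] deliver 3→1 → N1(foll b8 [-])

2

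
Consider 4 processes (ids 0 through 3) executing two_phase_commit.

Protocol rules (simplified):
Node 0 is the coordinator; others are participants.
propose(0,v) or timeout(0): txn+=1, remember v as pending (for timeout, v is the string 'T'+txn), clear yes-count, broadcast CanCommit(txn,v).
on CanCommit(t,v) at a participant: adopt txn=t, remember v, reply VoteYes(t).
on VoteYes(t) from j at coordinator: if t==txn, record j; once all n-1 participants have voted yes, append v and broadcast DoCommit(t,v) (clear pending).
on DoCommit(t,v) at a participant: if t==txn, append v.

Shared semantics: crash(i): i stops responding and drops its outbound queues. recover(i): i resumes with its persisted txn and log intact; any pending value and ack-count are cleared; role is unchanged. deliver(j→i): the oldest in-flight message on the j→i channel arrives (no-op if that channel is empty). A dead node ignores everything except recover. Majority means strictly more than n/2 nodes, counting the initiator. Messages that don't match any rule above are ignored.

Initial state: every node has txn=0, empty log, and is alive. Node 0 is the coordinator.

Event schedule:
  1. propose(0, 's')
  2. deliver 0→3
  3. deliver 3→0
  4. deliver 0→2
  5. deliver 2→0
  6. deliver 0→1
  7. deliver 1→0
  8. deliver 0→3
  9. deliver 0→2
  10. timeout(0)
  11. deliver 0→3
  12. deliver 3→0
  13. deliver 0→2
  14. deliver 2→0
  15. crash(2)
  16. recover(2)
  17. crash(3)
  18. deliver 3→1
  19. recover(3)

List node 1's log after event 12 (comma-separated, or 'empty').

empty

1. propose(0,'s'):  <0:coor t1 ->
2. deliver 0→3:  <3:part t1 ->
3. deliver 3→0:  nop
4. deliver 0→2:  <2:part t1 ->
5. deliver 2→0:  nop
6. deliver 0→1:  <1:part t1 ->
7. deliver 1→0:  <0:coor t1 s>
8. deliver 0→3:  <3:part t1 s>
9. deliver 0→2:  <2:part t1 s>
10. timeout(0):  <0:coor t2 s>
11. deliver 0→3:  <3:part t2 s>
12. deliver 3→0:  nop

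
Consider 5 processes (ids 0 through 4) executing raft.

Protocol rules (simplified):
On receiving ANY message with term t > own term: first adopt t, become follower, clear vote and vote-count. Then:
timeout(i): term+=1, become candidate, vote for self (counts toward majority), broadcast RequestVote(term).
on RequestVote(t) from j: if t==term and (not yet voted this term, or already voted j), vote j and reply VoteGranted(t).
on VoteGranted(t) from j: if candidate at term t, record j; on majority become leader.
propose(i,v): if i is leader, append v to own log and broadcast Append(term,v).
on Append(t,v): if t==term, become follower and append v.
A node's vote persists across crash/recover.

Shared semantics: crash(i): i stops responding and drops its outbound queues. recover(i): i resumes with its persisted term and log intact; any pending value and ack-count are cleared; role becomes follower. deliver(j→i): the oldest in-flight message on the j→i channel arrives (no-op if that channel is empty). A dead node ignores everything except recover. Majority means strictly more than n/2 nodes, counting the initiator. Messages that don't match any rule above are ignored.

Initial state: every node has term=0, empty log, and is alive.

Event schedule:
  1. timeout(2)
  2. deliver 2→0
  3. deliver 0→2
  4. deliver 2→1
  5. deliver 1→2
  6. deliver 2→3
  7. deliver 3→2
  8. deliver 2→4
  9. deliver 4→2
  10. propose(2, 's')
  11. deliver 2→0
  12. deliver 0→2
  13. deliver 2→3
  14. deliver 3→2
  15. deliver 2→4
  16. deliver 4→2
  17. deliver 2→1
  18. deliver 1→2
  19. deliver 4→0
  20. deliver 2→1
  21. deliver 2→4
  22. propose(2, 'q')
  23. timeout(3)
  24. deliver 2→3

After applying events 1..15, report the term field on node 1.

1

[1] timeout(2) → N2(cand t1 [-])
[2] deliver 2→0 → N0(foll t1 [-])
[3] deliver 0→2 → ∅
[4] deliver 2→1 → N1(foll t1 [-])
[5] deliver 1→2 → N2(lead t1 [-])
[6] deliver 2→3 → N3(foll t1 [-])
[7] deliver 3→2 → ∅
[8] deliver 2→4 → N4(foll t1 [-])
[9] deliver 4→2 → ∅
[10] propose(2,'s') → N2(lead t1 [s])
[11] deliver 2→0 → N0(foll t1 [s])
[12] deliver 0→2 → ∅
[13] deliver 2→3 → N3(foll t1 [s])
[14] deliver 3→2 → ∅
[15] deliver 2→4 → N4(foll t1 [s])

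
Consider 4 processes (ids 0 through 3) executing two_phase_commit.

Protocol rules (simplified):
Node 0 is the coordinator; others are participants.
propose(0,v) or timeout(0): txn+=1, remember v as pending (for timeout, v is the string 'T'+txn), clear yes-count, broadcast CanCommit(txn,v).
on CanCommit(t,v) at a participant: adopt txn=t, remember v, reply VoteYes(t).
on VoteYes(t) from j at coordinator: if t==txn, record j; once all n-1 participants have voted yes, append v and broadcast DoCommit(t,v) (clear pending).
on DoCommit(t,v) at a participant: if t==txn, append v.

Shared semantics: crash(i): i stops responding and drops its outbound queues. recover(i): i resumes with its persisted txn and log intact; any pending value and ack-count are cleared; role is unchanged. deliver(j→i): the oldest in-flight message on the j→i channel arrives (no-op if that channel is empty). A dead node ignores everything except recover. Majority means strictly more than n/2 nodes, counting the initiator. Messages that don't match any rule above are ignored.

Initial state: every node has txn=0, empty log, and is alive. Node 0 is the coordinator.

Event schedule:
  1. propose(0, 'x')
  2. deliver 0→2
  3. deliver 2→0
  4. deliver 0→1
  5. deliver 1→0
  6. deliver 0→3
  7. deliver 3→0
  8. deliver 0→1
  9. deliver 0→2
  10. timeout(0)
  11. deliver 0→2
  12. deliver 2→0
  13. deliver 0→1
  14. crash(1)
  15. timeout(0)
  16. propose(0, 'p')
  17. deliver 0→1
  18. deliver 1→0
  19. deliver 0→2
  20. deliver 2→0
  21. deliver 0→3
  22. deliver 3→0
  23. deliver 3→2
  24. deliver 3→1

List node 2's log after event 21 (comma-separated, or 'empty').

x

e1 propose(0,'x'): 0[coor,t=1,-]
e2 deliver 0→2: 2[part,t=1,-]
e3 deliver 2→0: ·
e4 deliver 0→1: 1[part,t=1,-]
e5 deliver 1→0: ·
e6 deliver 0→3: 3[part,t=1,-]
e7 deliver 3→0: 0[coor,t=1,x]
e8 deliver 0→1: 1[part,t=1,x]
e9 deliver 0→2: 2[part,t=1,x]
e10 timeout(0): 0[coor,t=2,x]
e11 deliver 0→2: 2[part,t=2,x]
e12 deliver 2→0: ·
e13 deliver 0→1: 1[part,t=2,x]
e14 crash(1): 1[✗part,t=2,x]
e15 timeout(0): 0[coor,t=3,x]
e16 propose(0,'p'): 0[coor,t=4,x]
e17 deliver 0→1: ·
e18 deliver 1→0: ·
e19 deliver 0→2: 2[part,t=3,x]
e20 deliver 2→0: ·
e21 deliver 0→3: 3[part,t=1,x]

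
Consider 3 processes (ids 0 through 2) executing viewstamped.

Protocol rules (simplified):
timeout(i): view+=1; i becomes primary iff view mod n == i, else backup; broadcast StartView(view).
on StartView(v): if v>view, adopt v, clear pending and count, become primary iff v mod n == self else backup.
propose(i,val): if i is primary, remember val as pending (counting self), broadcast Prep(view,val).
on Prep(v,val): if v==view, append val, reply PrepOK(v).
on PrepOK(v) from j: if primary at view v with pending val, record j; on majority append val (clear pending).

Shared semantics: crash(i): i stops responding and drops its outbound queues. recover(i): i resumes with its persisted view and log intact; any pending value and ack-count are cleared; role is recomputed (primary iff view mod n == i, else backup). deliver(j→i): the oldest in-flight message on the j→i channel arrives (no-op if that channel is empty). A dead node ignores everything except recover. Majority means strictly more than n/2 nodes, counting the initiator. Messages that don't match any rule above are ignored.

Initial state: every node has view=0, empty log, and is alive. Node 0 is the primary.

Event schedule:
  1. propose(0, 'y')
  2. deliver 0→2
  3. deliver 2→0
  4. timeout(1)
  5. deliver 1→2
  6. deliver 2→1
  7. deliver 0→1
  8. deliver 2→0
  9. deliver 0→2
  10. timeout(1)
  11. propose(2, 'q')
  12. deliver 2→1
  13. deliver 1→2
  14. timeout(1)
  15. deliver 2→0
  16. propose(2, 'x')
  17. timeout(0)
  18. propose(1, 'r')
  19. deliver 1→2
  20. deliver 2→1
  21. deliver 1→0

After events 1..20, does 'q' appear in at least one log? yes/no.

step 1 propose(0,'y'): —
step 2 deliver 0→2: 2={back,v=0,log=y}
step 3 deliver 2→0: 0={prim,v=0,log=y}
step 4 timeout(1): 1={prim,v=1,log=-}
step 5 deliver 1→2: 2={back,v=1,log=y}
step 6 deliver 2→1: —
step 7 deliver 0→1: —
step 8 deliver 2→0: —
step 9 deliver 0→2: —
step 10 timeout(1): 1={back,v=2,log=-}
step 11 propose(2,'q'): —
step 12 deliver 2→1: —
step 13 deliver 1→2: 2={prim,v=2,log=y}
step 14 timeout(1): 1={back,v=3,log=-}
step 15 deliver 2→0: —
step 16 propose(2,'x'): —
step 17 timeout(0): 0={back,v=1,log=y}
step 18 propose(1,'r'): —
step 19 deliver 1→2: 2={back,v=3,log=y}
step 20 deliver 2→1: —

no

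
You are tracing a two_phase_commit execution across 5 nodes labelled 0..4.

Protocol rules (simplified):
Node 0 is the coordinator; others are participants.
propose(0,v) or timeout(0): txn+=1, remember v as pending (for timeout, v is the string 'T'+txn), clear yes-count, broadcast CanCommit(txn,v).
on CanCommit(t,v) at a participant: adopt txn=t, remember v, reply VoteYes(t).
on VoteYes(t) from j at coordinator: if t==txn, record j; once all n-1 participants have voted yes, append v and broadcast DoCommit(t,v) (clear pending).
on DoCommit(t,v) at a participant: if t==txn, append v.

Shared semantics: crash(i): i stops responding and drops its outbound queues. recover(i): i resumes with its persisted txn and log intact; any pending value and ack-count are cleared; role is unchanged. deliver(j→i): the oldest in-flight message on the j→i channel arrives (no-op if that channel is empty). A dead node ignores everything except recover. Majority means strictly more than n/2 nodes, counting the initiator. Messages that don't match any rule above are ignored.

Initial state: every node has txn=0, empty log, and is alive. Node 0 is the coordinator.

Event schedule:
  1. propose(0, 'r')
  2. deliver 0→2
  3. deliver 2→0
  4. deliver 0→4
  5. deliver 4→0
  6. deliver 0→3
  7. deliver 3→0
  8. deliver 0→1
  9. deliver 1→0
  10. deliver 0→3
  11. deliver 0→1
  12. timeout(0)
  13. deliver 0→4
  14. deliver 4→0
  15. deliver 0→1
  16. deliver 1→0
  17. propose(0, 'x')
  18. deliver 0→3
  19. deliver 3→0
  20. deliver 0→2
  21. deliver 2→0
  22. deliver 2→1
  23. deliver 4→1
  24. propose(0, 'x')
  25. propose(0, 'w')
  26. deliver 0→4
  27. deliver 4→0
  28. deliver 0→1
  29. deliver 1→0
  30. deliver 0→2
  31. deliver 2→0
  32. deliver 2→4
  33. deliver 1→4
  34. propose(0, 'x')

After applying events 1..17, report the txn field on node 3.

step 1 propose(0,'r'): 0={coor,t=1,log=-}
step 2 deliver 0→2: 2={part,t=1,log=-}
step 3 deliver 2→0: —
step 4 deliver 0→4: 4={part,t=1,log=-}
step 5 deliver 4→0: —
step 6 deliver 0→3: 3={part,t=1,log=-}
step 7 deliver 3→0: —
step 8 deliver 0→1: 1={part,t=1,log=-}
step 9 deliver 1→0: 0={coor,t=1,log=r}
step 10 deliver 0→3: 3={part,t=1,log=r}
step 11 deliver 0→1: 1={part,t=1,log=r}
step 12 timeout(0): 0={coor,t=2,log=r}
step 13 deliver 0→4: 4={part,t=1,log=r}
step 14 deliver 4→0: —
step 15 deliver 0→1: 1={part,t=2,log=r}
step 16 deliver 1→0: —
step 17 propose(0,'x'): 0={coor,t=3,log=r}

1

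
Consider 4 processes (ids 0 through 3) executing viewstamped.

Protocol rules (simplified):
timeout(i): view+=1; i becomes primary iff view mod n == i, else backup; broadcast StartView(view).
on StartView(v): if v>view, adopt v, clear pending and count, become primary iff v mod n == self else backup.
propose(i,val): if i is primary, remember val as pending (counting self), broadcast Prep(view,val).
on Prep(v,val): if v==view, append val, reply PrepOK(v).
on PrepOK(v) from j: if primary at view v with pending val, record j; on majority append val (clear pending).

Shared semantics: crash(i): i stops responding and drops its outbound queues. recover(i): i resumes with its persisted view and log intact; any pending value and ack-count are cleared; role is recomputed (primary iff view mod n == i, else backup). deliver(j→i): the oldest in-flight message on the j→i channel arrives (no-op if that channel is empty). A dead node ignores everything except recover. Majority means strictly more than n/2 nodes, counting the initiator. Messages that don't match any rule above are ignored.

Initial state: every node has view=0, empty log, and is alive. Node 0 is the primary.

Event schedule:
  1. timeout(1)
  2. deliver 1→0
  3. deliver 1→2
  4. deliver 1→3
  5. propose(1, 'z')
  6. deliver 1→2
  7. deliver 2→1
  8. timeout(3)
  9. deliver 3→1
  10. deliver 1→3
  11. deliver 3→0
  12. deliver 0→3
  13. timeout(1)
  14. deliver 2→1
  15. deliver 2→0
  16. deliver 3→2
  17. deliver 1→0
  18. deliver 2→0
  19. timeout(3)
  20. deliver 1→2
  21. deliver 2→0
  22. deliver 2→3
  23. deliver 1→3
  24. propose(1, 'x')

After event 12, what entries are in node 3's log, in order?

empty

[1] timeout(1) → N1(prim v1 [-])
[2] deliver 1→0 → N0(back v1 [-])
[3] deliver 1→2 → N2(back v1 [-])
[4] deliver 1→3 → N3(back v1 [-])
[5] propose(1,'z') → ∅
[6] deliver 1→2 → N2(back v1 [z])
[7] deliver 2→1 → ∅
[8] timeout(3) → N3(back v2 [-])
[9] deliver 3→1 → N1(back v2 [-])
[10] deliver 1→3 → ∅
[11] deliver 3→0 → N0(back v2 [-])
[12] deliver 0→3 → ∅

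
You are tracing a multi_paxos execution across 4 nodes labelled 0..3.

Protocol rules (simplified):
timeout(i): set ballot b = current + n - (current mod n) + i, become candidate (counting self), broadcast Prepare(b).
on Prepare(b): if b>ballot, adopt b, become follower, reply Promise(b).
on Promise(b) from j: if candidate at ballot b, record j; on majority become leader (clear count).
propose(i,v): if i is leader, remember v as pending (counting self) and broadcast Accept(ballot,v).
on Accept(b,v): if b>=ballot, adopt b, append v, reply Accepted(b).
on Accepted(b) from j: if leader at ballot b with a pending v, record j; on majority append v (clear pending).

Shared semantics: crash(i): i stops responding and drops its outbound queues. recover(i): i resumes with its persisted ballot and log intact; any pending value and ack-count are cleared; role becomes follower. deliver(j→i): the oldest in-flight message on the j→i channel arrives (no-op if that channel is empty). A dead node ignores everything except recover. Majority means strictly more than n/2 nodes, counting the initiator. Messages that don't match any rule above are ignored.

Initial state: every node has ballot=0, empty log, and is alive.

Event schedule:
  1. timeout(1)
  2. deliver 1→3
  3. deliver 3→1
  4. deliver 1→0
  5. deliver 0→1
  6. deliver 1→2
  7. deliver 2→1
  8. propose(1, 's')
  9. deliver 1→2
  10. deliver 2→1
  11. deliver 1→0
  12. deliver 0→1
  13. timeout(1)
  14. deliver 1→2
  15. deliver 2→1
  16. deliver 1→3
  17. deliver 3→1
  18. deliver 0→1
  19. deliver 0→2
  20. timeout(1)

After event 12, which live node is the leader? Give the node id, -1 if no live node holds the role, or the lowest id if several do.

e1 timeout(1): 1[cand,b=5,-]
e2 deliver 1→3: 3[foll,b=5,-]
e3 deliver 3→1: ·
e4 deliver 1→0: 0[foll,b=5,-]
e5 deliver 0→1: 1[lead,b=5,-]
e6 deliver 1→2: 2[foll,b=5,-]
e7 deliver 2→1: ·
e8 propose(1,'s'): ·
e9 deliver 1→2: 2[foll,b=5,s]
e10 deliver 2→1: ·
e11 deliver 1→0: 0[foll,b=5,s]
e12 deliver 0→1: 1[lead,b=5,s]

1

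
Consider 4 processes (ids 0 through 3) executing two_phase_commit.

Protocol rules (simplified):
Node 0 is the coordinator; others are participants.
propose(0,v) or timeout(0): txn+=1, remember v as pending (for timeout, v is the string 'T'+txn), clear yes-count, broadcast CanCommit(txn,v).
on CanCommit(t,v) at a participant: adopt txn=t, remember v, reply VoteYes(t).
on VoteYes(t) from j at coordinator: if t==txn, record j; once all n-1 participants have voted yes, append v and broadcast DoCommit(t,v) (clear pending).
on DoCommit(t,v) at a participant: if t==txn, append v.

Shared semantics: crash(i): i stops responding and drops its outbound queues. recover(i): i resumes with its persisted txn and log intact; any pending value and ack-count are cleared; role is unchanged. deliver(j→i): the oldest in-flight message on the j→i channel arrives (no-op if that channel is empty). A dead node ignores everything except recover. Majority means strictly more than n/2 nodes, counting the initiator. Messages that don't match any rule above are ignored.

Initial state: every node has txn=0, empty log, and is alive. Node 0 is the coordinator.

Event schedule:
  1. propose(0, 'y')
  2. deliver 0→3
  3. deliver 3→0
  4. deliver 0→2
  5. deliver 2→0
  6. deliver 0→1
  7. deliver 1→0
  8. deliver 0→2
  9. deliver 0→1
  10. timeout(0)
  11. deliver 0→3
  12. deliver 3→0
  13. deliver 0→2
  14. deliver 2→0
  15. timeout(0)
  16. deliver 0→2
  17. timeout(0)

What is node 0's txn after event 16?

3

after 1 — propose(0,'y'): n0:coor/t1/[-]
after 2 — deliver 0→3: n3:part/t1/[-]
after 3 — deliver 3→0: ·
after 4 — deliver 0→2: n2:part/t1/[-]
after 5 — deliver 2→0: ·
after 6 — deliver 0→1: n1:part/t1/[-]
after 7 — deliver 1→0: n0:coor/t1/[y]
after 8 — deliver 0→2: n2:part/t1/[y]
after 9 — deliver 0→1: n1:part/t1/[y]
after 10 — timeout(0): n0:coor/t2/[y]
after 11 — deliver 0→3: n3:part/t1/[y]
after 12 — deliver 3→0: ·
after 13 — deliver 0→2: n2:part/t2/[y]
after 14 — deliver 2→0: ·
after 15 — timeout(0): n0:coor/t3/[y]
after 16 — deliver 0→2: n2:part/t3/[y]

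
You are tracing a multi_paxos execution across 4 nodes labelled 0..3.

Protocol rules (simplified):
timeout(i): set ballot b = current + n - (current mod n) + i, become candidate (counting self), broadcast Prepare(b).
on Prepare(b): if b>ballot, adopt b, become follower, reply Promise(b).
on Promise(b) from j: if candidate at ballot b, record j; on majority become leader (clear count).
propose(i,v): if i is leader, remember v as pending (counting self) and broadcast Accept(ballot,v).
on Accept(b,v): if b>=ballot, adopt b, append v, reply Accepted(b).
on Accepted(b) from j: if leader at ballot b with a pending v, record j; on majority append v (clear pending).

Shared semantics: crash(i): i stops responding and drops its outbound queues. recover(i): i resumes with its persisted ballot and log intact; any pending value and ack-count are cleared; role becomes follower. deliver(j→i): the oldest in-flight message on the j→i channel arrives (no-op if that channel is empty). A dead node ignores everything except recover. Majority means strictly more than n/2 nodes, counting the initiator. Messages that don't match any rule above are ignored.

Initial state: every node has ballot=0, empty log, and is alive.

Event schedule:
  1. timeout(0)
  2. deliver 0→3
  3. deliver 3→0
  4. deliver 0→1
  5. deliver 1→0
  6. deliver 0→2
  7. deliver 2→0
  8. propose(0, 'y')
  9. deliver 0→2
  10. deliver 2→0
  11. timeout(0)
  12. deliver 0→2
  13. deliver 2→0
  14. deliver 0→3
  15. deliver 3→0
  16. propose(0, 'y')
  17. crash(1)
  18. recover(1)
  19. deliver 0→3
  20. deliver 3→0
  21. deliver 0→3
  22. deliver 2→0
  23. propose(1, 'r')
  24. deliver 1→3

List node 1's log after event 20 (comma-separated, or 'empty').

1. timeout(0):  <0:cand b4 ->
2. deliver 0→3:  <3:foll b4 ->
3. deliver 3→0:  nop
4. deliver 0→1:  <1:foll b4 ->
5. deliver 1→0:  <0:lead b4 ->
6. deliver 0→2:  <2:foll b4 ->
7. deliver 2→0:  nop
8. propose(0,'y'):  nop
9. deliver 0→2:  <2:foll b4 y>
10. deliver 2→0:  nop
11. timeout(0):  <0:cand b8 ->
12. deliver 0→2:  <2:foll b8 y>
13. deliver 2→0:  nop
14. deliver 0→3:  <3:foll b4 y>
15. deliver 3→0:  nop
16. propose(0,'y'):  nop
17. crash(1):  <1:✗foll b4 ->
18. recover(1):  <1:foll b4 ->
19. deliver 0→3:  <3:foll b8 y>
20. deliver 3→0:  <0:lead b8 ->

empty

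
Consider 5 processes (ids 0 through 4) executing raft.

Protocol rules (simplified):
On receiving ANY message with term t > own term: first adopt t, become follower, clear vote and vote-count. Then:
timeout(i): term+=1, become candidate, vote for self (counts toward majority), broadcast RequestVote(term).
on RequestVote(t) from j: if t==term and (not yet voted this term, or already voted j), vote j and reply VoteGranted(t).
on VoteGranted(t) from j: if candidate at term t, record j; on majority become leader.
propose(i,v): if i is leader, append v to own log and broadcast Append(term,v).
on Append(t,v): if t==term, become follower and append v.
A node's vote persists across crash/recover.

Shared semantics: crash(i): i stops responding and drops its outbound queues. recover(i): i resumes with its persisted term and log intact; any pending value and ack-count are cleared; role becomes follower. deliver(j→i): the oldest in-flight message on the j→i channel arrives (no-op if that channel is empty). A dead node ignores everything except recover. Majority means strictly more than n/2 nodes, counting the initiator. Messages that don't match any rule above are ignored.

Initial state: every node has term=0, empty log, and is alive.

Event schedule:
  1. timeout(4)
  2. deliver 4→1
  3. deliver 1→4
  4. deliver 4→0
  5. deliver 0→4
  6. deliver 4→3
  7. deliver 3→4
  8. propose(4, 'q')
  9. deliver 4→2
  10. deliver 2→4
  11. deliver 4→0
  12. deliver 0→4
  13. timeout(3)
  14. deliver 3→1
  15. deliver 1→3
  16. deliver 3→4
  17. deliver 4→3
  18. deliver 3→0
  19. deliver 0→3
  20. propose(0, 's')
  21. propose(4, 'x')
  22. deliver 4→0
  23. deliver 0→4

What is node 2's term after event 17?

step 1 timeout(4): 4={cand,t=1,log=-}
step 2 deliver 4→1: 1={foll,t=1,log=-}
step 3 deliver 1→4: —
step 4 deliver 4→0: 0={foll,t=1,log=-}
step 5 deliver 0→4: 4={lead,t=1,log=-}
step 6 deliver 4→3: 3={foll,t=1,log=-}
step 7 deliver 3→4: —
step 8 propose(4,'q'): 4={lead,t=1,log=q}
step 9 deliver 4→2: 2={foll,t=1,log=-}
step 10 deliver 2→4: —
step 11 deliver 4→0: 0={foll,t=1,log=q}
step 12 deliver 0→4: —
step 13 timeout(3): 3={cand,t=2,log=-}
step 14 deliver 3→1: 1={foll,t=2,log=-}
step 15 deliver 1→3: —
step 16 deliver 3→4: 4={foll,t=2,log=q}
step 17 deliver 4→3: —

1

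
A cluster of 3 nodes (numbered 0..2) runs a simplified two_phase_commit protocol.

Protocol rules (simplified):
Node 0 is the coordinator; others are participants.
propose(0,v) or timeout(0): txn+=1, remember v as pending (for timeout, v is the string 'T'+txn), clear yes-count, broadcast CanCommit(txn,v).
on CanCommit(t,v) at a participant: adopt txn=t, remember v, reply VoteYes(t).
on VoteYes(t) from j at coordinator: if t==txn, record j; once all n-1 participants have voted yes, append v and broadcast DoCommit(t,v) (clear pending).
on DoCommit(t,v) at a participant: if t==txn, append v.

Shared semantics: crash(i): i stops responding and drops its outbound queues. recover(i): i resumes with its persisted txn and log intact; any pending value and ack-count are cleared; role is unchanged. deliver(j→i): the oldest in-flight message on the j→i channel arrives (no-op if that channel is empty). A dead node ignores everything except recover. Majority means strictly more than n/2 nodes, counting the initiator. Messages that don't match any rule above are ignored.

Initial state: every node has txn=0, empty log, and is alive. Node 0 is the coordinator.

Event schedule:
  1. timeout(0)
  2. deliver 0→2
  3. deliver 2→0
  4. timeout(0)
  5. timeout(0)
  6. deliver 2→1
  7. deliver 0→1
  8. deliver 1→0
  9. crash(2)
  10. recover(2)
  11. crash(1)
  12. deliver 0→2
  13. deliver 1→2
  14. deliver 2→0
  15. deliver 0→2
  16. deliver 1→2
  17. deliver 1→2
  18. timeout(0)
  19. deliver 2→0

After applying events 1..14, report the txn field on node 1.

1

e1 timeout(0): 0[coor,t=1,-]
e2 deliver 0→2: 2[part,t=1,-]
e3 deliver 2→0: ·
e4 timeout(0): 0[coor,t=2,-]
e5 timeout(0): 0[coor,t=3,-]
e6 deliver 2→1: ·
e7 deliver 0→1: 1[part,t=1,-]
e8 deliver 1→0: ·
e9 crash(2): 2[✗part,t=1,-]
e10 recover(2): 2[part,t=1,-]
e11 crash(1): 1[✗part,t=1,-]
e12 deliver 0→2: 2[part,t=2,-]
e13 deliver 1→2: ·
e14 deliver 2→0: ·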